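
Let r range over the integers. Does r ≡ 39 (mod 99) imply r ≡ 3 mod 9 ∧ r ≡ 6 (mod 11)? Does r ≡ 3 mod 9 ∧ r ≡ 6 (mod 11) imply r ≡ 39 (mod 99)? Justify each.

The biconditional holds.

(→) Suppose r ≡ 39 (mod 99); write r = 99j + 39. Since 9 ∣ 99, reducing mod 9 gives r ≡ 39 ≡ 3 (mod 9); since 11 ∣ 99, reducing mod 11 gives r ≡ 39 ≡ 6 (mod 11).

(←) Conversely, if r ≡ 3 (mod 9) and r ≡ 6 (mod 11), then by the Chinese remainder theorem r ≡ 39 (mod 99). This is exactly r ≡ 39 (mod 99).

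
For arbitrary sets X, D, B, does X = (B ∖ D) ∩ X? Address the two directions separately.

(⊆) fails; (⊇) holds.

(⟸) Let x ∈ (B ∖ D) ∩ X. Then x ∈ X ∩ B and x ∉ D, from which x ∈ X.

(⟹) This inclusion fails. Take X = {1}, D = ∅, B = ∅; then 1 ∈ X but 1 ∉ (B ∖ D) ∩ X.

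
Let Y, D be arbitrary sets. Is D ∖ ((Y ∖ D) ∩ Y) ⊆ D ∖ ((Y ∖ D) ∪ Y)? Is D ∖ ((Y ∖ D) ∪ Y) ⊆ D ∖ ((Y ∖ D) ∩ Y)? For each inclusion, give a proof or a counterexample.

The sets are not equal: only the reverse inclusion holds.

Forward inclusion. This inclusion fails. Take Y = {1}, D = {1}; then 1 ∈ D ∖ ((Y ∖ D) ∩ Y) but 1 ∉ D ∖ ((Y ∖ D) ∪ Y).

Reverse inclusion. Let x ∈ D ∖ ((Y ∖ D) ∪ Y). Then x ∈ D and x ∉ Y, from which x ∈ D ∖ ((Y ∖ D) ∩ Y).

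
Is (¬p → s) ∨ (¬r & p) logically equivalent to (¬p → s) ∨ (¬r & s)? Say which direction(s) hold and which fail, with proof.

Equivalent; both directions hold.

(→) Assume the antecedent. If s is true, (¬p → s) ∨ (¬r & s) reduces to true regardless of the other variables. If s is false, the antecedent forces (s = F, r = F, p = T) or (s = F, r = T, p = T), and (¬p → s) ∨ (¬r & s) holds there. Either way (¬p → s) ∨ (¬r & s) holds.

(←) Assume the antecedent. If s is true, (¬p → s) ∨ (¬r & p) reduces to true regardless of the other variables. If s is false, the antecedent forces (s = F, r = F, p = T) or (s = F, r = T, p = T), and (¬p → s) ∨ (¬r & p) holds there. Either way (¬p → s) ∨ (¬r & p) holds.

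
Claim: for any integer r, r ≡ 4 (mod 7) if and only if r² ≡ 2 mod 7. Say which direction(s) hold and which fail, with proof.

Only the forward direction holds.

(→) Suppose r ≡ 4 (mod 7). Write r = 7j + 4. Then (7j + 4)² = 49j² + 56j + 16 = 7(7j² + 8j + 2) + 2, so r² ≡ 2 (mod 7).

(←) This fails: take r = 3. Then 3² = 9 ≡ 2 (mod 7), yet 3 ≡ 3 (mod 7), not 4.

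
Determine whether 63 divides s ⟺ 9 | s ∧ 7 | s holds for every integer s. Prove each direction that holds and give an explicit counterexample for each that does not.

Both directions hold.

Converse. Suppose 9 ∣ s and 7 ∣ s. Any common multiple of 9 and 7 is a multiple of their lcm; here gcd(9, 7) = 1, so lcm(9, 7) = 9·7 = 63, so 63 ∣ s.

Forward direction. If 63 ∣ s, write s = 63q. Since 63 = 7·9, s = 9·(7q), so 9 ∣ s; and since 63 = 9·7, s = 7·(9q), so 7 ∣ s.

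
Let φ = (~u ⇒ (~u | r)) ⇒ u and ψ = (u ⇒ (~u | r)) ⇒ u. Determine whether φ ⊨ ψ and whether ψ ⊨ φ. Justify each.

[⇒] Assume the antecedent. If r is true, the antecedent forces (r = T, u = T), and (u ⇒ (~u | r)) ⇒ u holds there. If r is false, the antecedent forces (r = F, u = T), and (u ⇒ (~u | r)) ⇒ u holds there. Either way (u ⇒ (~u | r)) ⇒ u holds.

[⇐] Assume the antecedent. If r is true, the antecedent forces (r = T, u = T), and (~u ⇒ (~u | r)) ⇒ u holds there. If r is false, the antecedent forces (r = F, u = T), and (~u ⇒ (~u | r)) ⇒ u holds there. Either way (~u ⇒ (~u | r)) ⇒ u holds.

The biconditional holds.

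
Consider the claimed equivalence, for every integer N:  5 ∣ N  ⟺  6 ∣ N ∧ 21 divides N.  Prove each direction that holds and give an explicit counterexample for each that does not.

Neither implication holds.

(→) This fails: take N = 5. Certainly 5 ∣ 5, but 6 ∤ 5.

(←) This fails: take N = 42. Both 6 ∣ 42 and 21 ∣ 42, yet 42 is not a multiple of 5 (since 42 = 8·5 + 2), so 5 ∤ 42.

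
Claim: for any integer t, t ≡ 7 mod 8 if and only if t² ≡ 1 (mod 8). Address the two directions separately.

(⇒) Suppose t ≡ 7 mod 8. Write t = 8j + 7. Then (8j + 7)² = 64j² + 112j + 49 = 8(8j² + 14j + 6) + 1, so t² ≡ 1 (mod 8).

(⇐) This fails: take t = 1. Then 1² = 1 ≡ 1 (mod 8), yet 1 ≡ 1 (mod 8), not 7.

The forward direction holds; the converse fails.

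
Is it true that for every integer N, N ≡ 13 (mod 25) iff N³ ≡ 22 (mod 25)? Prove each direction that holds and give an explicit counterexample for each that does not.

Both directions hold.

(⟸) Suppose N³ ≡ 22 (mod 25). The only residue r in {0, …, 24} with r³ ≡ 22 (mod 25) is r = 13, so N ≡ 13 (mod 25).

(⟹) Suppose N ≡ 13 (mod 25). Write N = 25j + 13. Then (25j + 13)³ = 15625j³ + 24375j² + 12675j + 2197 = 25(625j³ + 975j² + 507j + 87) + 22, so N³ ≡ 22 (mod 25).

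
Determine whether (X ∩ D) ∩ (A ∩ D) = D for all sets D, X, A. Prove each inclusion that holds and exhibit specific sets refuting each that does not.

Only the forward inclusion holds.

Forward inclusion. Let x ∈ (X ∩ D) ∩ (A ∩ D). Then x ∈ D ∩ X ∩ A, from which x ∈ D.

Reverse inclusion. This inclusion fails. Take D = {1}, X = ∅, A = ∅; then 1 ∈ D but 1 ∉ (X ∩ D) ∩ (A ∩ D).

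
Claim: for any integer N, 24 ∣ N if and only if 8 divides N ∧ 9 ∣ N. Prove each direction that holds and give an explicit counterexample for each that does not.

(⟹) This fails: take N = 24. Certainly 24 ∣ 24, but 9 ∤ 24.

(⟸) Suppose 8 ∣ N and 9 ∣ N. Any common multiple of 8 and 9 is a multiple of their lcm; here gcd(8, 9) = 1, so lcm(8, 9) = 8·9 = 72, so 72 ∣ N. Since 24 ∣ 72, it follows that 24 ∣ N.

(⇒) fails; (⇐) holds.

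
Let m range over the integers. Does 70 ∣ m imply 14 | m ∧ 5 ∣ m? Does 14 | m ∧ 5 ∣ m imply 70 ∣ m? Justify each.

Forward direction. If 70 ∣ m, write m = 70q. Since 70 = 5·14, m = 14·(5q), so 14 ∣ m; and since 70 = 14·5, m = 5·(14q), so 5 ∣ m.

Converse. Suppose 14 ∣ m and 5 ∣ m. Any common multiple of 14 and 5 is a multiple of their lcm; here gcd(14, 5) = 1, so lcm(14, 5) = 14·5 = 70, so 70 ∣ m.

Equivalent; both directions hold.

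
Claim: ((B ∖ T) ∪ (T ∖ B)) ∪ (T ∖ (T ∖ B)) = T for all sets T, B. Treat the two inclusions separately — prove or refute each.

Reverse inclusion. Let x ∈ T. Then either x ∈ T and x ∉ B; or x ∈ T ∩ B. In each case x ∈ ((B ∖ T) ∪ (T ∖ B)) ∪ (T ∖ (T ∖ B)), so T ⊆ ((B ∖ T) ∪ (T ∖ B)) ∪ (T ∖ (T ∖ B)).

Forward inclusion. This inclusion fails. Take T = ∅, B = {1}; then 1 ∈ ((B ∖ T) ∪ (T ∖ B)) ∪ (T ∖ (T ∖ B)) but 1 ∉ T.

(⊆) fails; (⊇) holds.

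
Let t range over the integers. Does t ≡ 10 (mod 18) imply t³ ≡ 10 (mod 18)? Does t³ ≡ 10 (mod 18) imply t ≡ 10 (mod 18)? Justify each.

Only the forward implication holds.

[⇐] This fails: take t = 4. Then 4³ = 64 ≡ 10 (mod 18), yet 4 ≡ 4 (mod 18), not 10.

[⇒] Suppose t ≡ 10 (mod 18). Write t = 18j + 10. Then (18j + 10)³ = 5832j³ + 9720j² + 5400j + 1000 = 18(324j³ + 540j² + 300j + 55) + 10, so t³ ≡ 10 (mod 18).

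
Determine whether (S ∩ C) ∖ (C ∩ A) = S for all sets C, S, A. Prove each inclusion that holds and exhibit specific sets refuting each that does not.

The sets are not equal: only the forward inclusion holds.

(⟹) Let x ∈ (S ∩ C) ∖ (C ∩ A). Then x ∈ C ∩ S and x ∉ A, from which x ∈ S.

(⟸) This inclusion fails. Take C = ∅, S = {1}, A = ∅; then 1 ∈ S but 1 ∉ (S ∩ C) ∖ (C ∩ A).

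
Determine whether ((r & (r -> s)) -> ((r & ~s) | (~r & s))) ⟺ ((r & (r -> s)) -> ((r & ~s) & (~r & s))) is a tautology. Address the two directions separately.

Forward direction. Assume the antecedent. If r is true, the antecedent forces (r = T, s = F), and the consequent holds there. If r is false, the consequent reduces to true regardless of the other variables. Either way the consequent holds.

Converse. Assume the antecedent. If r is true, the antecedent forces (r = T, s = F), and the consequent holds there. If r is false, the consequent reduces to true regardless of the other variables. Either way the consequent holds.

Equivalent; both directions hold.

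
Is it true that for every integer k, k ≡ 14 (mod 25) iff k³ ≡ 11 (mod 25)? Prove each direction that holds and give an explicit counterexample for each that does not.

Neither implication holds.

(→) This fails: take k = 14. Then 14 ≡ 14 (mod 25), but 14³ = 2744 ≡ 19 (mod 25), not 11.

(←) This fails: take k = 21. Then 21³ = 9261 ≡ 11 (mod 25), yet 21 ≡ 21 (mod 25), not 14.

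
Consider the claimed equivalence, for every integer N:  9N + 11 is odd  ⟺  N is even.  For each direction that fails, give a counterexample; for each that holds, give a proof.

[⇒] Suppose 9N + 11 is odd. Since 9 is odd, 9N and N have the same parity, so 9N + 11 ≡ N + 11 (mod 2). As 11 is odd, 9N + 11 is odd exactly when N is even. Thus N is even.

[⇐] Conversely, suppose N is even; write N = 2j. Then 9N + 11 = 9·(2j) + 11 = 2·9j + 11, which is odd.

Both directions hold; the statement is true.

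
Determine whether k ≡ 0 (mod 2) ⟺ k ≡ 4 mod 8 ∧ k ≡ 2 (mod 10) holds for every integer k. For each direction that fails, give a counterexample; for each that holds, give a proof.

Only the reverse direction holds.

(→) This fails: k = 0 gives 0 ≡ 0 (mod 2) but 0 ≡ 0 (mod 8), so the conjunction on the right does not hold.

(←) Conversely, if k ≡ 4 (mod 8) and k ≡ 2 (mod 10), then by the Chinese remainder theorem k ≡ 12 (mod 40). Since 12 ≡ 0 (mod 2) and 2 ∣ 40, we get k ≡ 0 (mod 2).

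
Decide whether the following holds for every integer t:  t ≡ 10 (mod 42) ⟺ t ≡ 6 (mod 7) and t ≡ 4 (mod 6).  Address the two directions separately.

[⇒] This fails: t = 10 gives 10 ≡ 10 (mod 42) but 10 ≡ 3 (mod 7), so the conjunction on the right does not hold.

[⇐] This fails: t = 34 satisfies both congruences on the right (34 ≡ 6 mod 7 and 34 ≡ 4 mod 6) yet 34 ≡ 34 (mod 42), not 10.

Neither implication holds.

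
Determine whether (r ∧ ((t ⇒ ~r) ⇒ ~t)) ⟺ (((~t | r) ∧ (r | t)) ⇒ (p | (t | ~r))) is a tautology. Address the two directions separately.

(⟹) This fails. Under p = F, r = T, t = F, the left side is true but the right side is false.

(⟸) This fails. Under p = F, r = F, t = F, the left side is false but the right side is true.

(⇒) fails and (⇐) fails.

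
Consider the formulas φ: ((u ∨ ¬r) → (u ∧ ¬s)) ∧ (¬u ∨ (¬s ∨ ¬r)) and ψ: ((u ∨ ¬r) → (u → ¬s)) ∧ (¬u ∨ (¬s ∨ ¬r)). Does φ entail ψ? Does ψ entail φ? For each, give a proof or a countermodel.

(⟹) Assume the antecedent. If s is true, the antecedent forces (s = T, r = T, u = F), and the consequent holds there. If s is false, the consequent reduces to true regardless of the other variables. Either way the consequent holds.

(⟸) This fails. Under s = F, r = F, u = F, the left side is false but the right side is true.

The forward direction holds; the converse fails.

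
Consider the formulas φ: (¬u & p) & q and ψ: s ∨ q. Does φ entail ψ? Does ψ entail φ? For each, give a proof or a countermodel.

Not equivalent: only (⇒) holds.

(⟸) This fails. Under p = F, s = T, u = F, q = F, the left side is false but the right side is true.

(⟹) Assume the antecedent. If p is true, the antecedent forces (p = T, s = F, u = F, q = T) or (p = T, s = T, u = F, q = T), and s ∨ q holds there. If p is false, the antecedent cannot hold. Either way s ∨ q holds.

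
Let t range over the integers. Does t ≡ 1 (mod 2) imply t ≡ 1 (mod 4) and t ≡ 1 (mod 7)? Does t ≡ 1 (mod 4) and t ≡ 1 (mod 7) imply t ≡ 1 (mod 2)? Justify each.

[⇒] This fails: t = 3 gives 3 ≡ 1 (mod 2) but 3 ≡ 3 (mod 4), so the conjunction on the right does not hold.

[⇐] Conversely, if t ≡ 1 (mod 4) and t ≡ 1 (mod 7), then by the Chinese remainder theorem t ≡ 1 (mod 28). Since 1 ≡ 1 (mod 2) and 2 ∣ 28, we get t ≡ 1 (mod 2).

Not equivalent: only (⇐) holds.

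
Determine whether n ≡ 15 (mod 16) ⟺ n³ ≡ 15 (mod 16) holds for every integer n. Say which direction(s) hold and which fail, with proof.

Equivalent; both directions hold.

(⇒) Suppose n ≡ 15 (mod 16). Write n = 16j + 15. Then (16j + 15)³ = 4096j³ + 11520j² + 10800j + 3375 = 16(256j³ + 720j² + 675j + 210) + 15, so n³ ≡ 15 (mod 16).

(⇐) Conversely, suppose n³ ≡ 15 (mod 16). The only residue r in {0, …, 15} with r³ ≡ 15 (mod 16) is r = 15, so n ≡ 15 (mod 16).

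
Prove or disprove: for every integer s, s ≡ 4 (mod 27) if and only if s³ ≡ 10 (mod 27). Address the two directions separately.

(⇒) holds; (⇐) fails.

[⇒] Suppose s ≡ 4 (mod 27). Write s = 27j + 4. Then (27j + 4)³ = 19683j³ + 8748j² + 1296j + 64 = 27(729j³ + 324j² + 48j + 2) + 10, so s³ ≡ 10 (mod 27).

[⇐] This fails: take s = 13. Then 13³ = 2197 ≡ 10 (mod 27), yet 13 ≡ 13 (mod 27), not 4.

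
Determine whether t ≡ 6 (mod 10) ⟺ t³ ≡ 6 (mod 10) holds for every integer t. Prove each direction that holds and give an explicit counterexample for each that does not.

[⇒] Suppose t ≡ 6 (mod 10). Write t = 10j + 6. Then (10j + 6)³ = 1000j³ + 1800j² + 1080j + 216 = 10(100j³ + 180j² + 108j + 21) + 6, so t³ ≡ 6 (mod 10).

[⇐] For the converse, argue contrapositively. If t ≢ 6 (mod 10), then t is congruent to one of 0, 1, 2, 3, 4, 5, 7, 8, 9 modulo 10, and these give t³ ≡ 0, 1, 8, 7, 4, 5, 3, 2, 9 respectively — never 6.

Both directions hold; the statement is true.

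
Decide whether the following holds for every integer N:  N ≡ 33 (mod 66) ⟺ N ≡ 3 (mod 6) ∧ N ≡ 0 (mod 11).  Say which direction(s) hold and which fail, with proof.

Both directions hold; the statement is true.

(→) Suppose N ≡ 33 (mod 66); write N = 66j + 33. Since 6 ∣ 66, reducing mod 6 gives N ≡ 33 ≡ 3 (mod 6); since 11 ∣ 66, reducing mod 11 gives N ≡ 33 ≡ 0 (mod 11).

(←) Conversely, if N ≡ 3 (mod 6) and N ≡ 0 (mod 11), then by the Chinese remainder theorem N ≡ 33 (mod 66). This is exactly N ≡ 33 (mod 66).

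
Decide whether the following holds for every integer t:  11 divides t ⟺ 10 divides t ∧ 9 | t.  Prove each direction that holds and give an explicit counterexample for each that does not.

(⇒) fails and (⇐) fails.

(⇒) This fails: take t = 11. Certainly 11 ∣ 11, but 10 ∤ 11.

(⇐) This fails: take t = 90. Both 10 ∣ 90 and 9 ∣ 90, yet 90 is not a multiple of 11 (since 90 = 8·11 + 2), so 11 ∤ 90.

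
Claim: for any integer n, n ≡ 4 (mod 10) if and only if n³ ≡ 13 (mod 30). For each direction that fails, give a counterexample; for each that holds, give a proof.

(⟹) This fails: take n = 4. Then 4 ≡ 4 (mod 10), but 4³ = 64 ≡ 4 (mod 30), not 13.

(⟸) This fails: take n = 7. Then 7³ = 343 ≡ 13 (mod 30), yet 7 ≡ 7 (mod 10), not 4.

(⇒) fails and (⇐) fails.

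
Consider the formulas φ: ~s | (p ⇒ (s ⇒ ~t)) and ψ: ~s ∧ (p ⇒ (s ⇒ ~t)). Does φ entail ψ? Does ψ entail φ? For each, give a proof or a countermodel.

[⇒] This fails. Under p = F, s = T, t = F, the left side is true but the right side is false.

[⇐] Assume the antecedent. If p is true, the antecedent forces (p = T, s = F, t = F) or (p = T, s = F, t = T), and ~s | (p ⇒ (s ⇒ ~t)) holds there. If p is false, ~s | (p ⇒ (s ⇒ ~t)) reduces to true regardless of the other variables. Either way ~s | (p ⇒ (s ⇒ ~t)) holds.

Only the converse holds.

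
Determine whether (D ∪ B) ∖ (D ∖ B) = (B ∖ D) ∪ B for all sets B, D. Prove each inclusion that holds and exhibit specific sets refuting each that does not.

Forward inclusion. Let x ∈ (D ∪ B) ∖ (D ∖ B). Then either x ∈ B and x ∉ D; or x ∈ B ∩ D. In each case x ∈ (B ∖ D) ∪ B, so (D ∪ B) ∖ (D ∖ B) ⊆ (B ∖ D) ∪ B.

Reverse inclusion. Let x ∈ (B ∖ D) ∪ B. Then either x ∈ B and x ∉ D; or x ∈ B ∩ D. In each case x ∈ (D ∪ B) ∖ (D ∖ B), so (B ∖ D) ∪ B ⊆ (D ∪ B) ∖ (D ∖ B).

The two sets are equal.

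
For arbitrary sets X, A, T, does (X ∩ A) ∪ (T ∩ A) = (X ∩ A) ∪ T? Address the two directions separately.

(⊆) Let x ∈ (X ∩ A) ∪ (T ∩ A). Then either x ∈ X ∩ A and x ∉ T; or x ∈ A ∩ T and x ∉ X; or x ∈ X ∩ A ∩ T. In each case x ∈ (X ∩ A) ∪ T, so (X ∩ A) ∪ (T ∩ A) ⊆ (X ∩ A) ∪ T.

(⊇) This inclusion fails. Take X = ∅, A = ∅, T = {1}; then 1 ∈ (X ∩ A) ∪ T but 1 ∉ (X ∩ A) ∪ (T ∩ A).

Only the forward inclusion holds.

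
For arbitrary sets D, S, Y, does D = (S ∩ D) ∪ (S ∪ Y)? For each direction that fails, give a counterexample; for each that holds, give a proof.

Both inclusions fail.

(⟹) This inclusion fails. Take D = {1}, S = ∅, Y = ∅; then 1 ∈ D but 1 ∉ (S ∩ D) ∪ (S ∪ Y).

(⟸) This inclusion fails. Take D = ∅, S = {1}, Y = ∅; then 1 ∈ (S ∩ D) ∪ (S ∪ Y) but 1 ∉ D.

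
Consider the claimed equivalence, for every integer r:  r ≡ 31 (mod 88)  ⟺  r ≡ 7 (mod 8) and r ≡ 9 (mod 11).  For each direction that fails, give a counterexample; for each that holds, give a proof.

(⇒) Suppose r ≡ 31 (mod 88); write r = 88j + 31. Since 8 ∣ 88, reducing mod 8 gives r ≡ 31 ≡ 7 (mod 8); since 11 ∣ 88, reducing mod 11 gives r ≡ 31 ≡ 9 (mod 11).

(⇐) Conversely, if r ≡ 7 (mod 8) and r ≡ 9 (mod 11), then by the Chinese remainder theorem r ≡ 31 (mod 88). This is exactly r ≡ 31 (mod 88).

Both directions hold; the statement is true.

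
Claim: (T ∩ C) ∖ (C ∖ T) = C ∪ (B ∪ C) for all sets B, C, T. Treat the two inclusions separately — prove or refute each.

(⊆) holds; (⊇) fails.

(⟸) This inclusion fails. Take B = {1}, C = ∅, T = ∅; then 1 ∈ C ∪ (B ∪ C) but 1 ∉ (T ∩ C) ∖ (C ∖ T).

(⟹) Let x ∈ (T ∩ C) ∖ (C ∖ T). Then either x ∈ C ∩ T and x ∉ B; or x ∈ B ∩ C ∩ T. In each case x ∈ C ∪ (B ∪ C), so (T ∩ C) ∖ (C ∖ T) ⊆ C ∪ (B ∪ C).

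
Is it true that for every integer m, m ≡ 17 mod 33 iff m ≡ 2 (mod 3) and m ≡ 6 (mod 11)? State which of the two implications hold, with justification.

(→) Suppose m ≡ 17 (mod 33); write m = 33j + 17. Since 3 ∣ 33, reducing mod 3 gives m ≡ 17 ≡ 2 (mod 3); since 11 ∣ 33, reducing mod 11 gives m ≡ 17 ≡ 6 (mod 11).

(←) Conversely, if m ≡ 2 (mod 3) and m ≡ 6 (mod 11), then by the Chinese remainder theorem m ≡ 17 (mod 33). This is exactly m ≡ 17 (mod 33).

Equivalent; both directions hold.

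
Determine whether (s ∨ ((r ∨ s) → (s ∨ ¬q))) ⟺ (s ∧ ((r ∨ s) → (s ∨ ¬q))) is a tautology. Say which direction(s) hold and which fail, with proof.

The forward direction fails; the converse holds.

(⇒) This fails. Under r = F, s = F, q = F, the left side is true but the right side is false.

(⇐) Assume the antecedent. If r is true, the antecedent forces (r = T, s = T, q = F) or (r = T, s = T, q = T), and s ∨ ((r ∨ s) → (s ∨ ¬q)) holds there. If r is false, s ∨ ((r ∨ s) → (s ∨ ¬q)) reduces to true regardless of the other variables. Either way s ∨ ((r ∨ s) → (s ∨ ¬q)) holds.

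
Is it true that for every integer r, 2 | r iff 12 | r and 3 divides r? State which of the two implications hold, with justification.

(⟸) Suppose 12 ∣ r and 3 ∣ r. Any common multiple of 12 and 3 is a multiple of their lcm; here lcm(12, 3) = 12·3/gcd(12, 3) = 36/3 = 12, so 12 ∣ r. Since 2 ∣ 12, it follows that 2 ∣ r.

(⟹) This fails: take r = 2. Certainly 2 ∣ 2, but 12 ∤ 2.

Only the reverse direction holds.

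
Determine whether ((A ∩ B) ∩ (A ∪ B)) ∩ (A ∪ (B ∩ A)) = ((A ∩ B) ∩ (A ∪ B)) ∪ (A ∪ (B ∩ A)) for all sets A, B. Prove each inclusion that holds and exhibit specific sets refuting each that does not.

(⊆) Let x ∈ ((A ∩ B) ∩ (A ∪ B)) ∩ (A ∪ (B ∩ A)). Then x ∈ A ∩ B, from which x ∈ ((A ∩ B) ∩ (A ∪ B)) ∪ (A ∪ (B ∩ A)).

(⊇) This inclusion fails. Take A = {1}, B = ∅; then 1 ∈ ((A ∩ B) ∩ (A ∪ B)) ∪ (A ∪ (B ∩ A)) but 1 ∉ ((A ∩ B) ∩ (A ∪ B)) ∩ (A ∪ (B ∩ A)).

Only the forward inclusion holds.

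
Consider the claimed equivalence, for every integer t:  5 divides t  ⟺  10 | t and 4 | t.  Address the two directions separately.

Only the reverse direction holds.

[⇐] Suppose 10 ∣ t and 4 ∣ t. Any common multiple of 10 and 4 is a multiple of their lcm; here lcm(10, 4) = 10·4/gcd(10, 4) = 40/2 = 20, so 20 ∣ t. Since 5 ∣ 20, it follows that 5 ∣ t.

[⇒] This fails: take t = 5. Certainly 5 ∣ 5, but 10 ∤ 5.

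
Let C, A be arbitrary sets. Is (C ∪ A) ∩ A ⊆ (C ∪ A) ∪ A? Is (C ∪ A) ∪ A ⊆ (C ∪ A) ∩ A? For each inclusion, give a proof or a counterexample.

(⊆) holds; (⊇) fails.

(⊆) Let x ∈ (C ∪ A) ∩ A. Then either x ∈ A and x ∉ C; or x ∈ C ∩ A. In each case x ∈ (C ∪ A) ∪ A, so (C ∪ A) ∩ A ⊆ (C ∪ A) ∪ A.

(⊇) This inclusion fails. Take C = {1}, A = ∅; then 1 ∈ (C ∪ A) ∪ A but 1 ∉ (C ∪ A) ∩ A.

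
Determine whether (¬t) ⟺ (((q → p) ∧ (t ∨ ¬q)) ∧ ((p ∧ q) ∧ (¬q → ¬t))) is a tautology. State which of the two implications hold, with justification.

[⇒] This fails. Under t = F, p = F, q = F, the left side is true but the right side is false.

[⇐] This fails. Under t = T, p = T, q = T, the left side is false but the right side is true.

Neither implication holds.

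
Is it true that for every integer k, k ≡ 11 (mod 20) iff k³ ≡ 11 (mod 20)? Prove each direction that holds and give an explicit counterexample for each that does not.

[⇒] Suppose k ≡ 11 (mod 20). Write k = 20j + 11. Then (20j + 11)³ = 8000j³ + 13200j² + 7260j + 1331 = 20(400j³ + 660j² + 363j + 66) + 11, so k³ ≡ 11 (mod 20).

[⇐] Conversely, suppose k³ ≡ 11 (mod 20). The only residue r in {0, …, 19} with r³ ≡ 11 (mod 20) is r = 11, so k ≡ 11 (mod 20).

Both directions hold; the statement is true.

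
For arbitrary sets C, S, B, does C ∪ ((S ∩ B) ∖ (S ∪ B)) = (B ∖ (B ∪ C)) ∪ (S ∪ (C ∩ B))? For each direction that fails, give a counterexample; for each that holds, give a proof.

(⊆) This inclusion fails. Take C = {1}, S = ∅, B = ∅; then 1 ∈ C ∪ ((S ∩ B) ∖ (S ∪ B)) but 1 ∉ (B ∖ (B ∪ C)) ∪ (S ∪ (C ∩ B)).

(⊇) This inclusion fails. Take C = ∅, S = {1}, B = ∅; then 1 ∈ (B ∖ (B ∪ C)) ∪ (S ∪ (C ∩ B)) but 1 ∉ C ∪ ((S ∩ B) ∖ (S ∪ B)).

Both inclusions fail.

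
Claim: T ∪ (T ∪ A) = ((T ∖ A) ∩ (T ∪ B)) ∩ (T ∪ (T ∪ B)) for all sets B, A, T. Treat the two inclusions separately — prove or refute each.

(⊇) Let x ∈ ((T ∖ A) ∩ (T ∪ B)) ∩ (T ∪ (T ∪ B)). Then either x ∈ T and x ∉ B, A; or x ∈ B ∩ T and x ∉ A. In each case x ∈ T ∪ (T ∪ A), so ((T ∖ A) ∩ (T ∪ B)) ∩ (T ∪ (T ∪ B)) ⊆ T ∪ (T ∪ A).

(⊆) This inclusion fails. Take B = ∅, A = {1}, T = ∅; then 1 ∈ T ∪ (T ∪ A) but 1 ∉ ((T ∖ A) ∩ (T ∪ B)) ∩ (T ∪ (T ∪ B)).

(⊆) fails; (⊇) holds.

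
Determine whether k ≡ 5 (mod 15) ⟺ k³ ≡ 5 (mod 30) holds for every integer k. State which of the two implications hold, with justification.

(⇒) This fails: take k = 20. Then 20 ≡ 5 (mod 15), but 20³ = 8000 ≡ 20 (mod 30), not 5.

(⇐) Conversely, the residues r modulo 30 with r³ ≡ 5 (mod 30) are exactly {5}, and each is ≡ 5 (mod 15).

Only the converse holds.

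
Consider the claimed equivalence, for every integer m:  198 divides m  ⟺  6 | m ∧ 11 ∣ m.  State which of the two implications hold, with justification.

Not equivalent: only (⇒) holds.

(⇒) If 198 ∣ m, write m = 198q. Since 198 = 33·6, m = 6·(33q), so 6 ∣ m; and since 198 = 18·11, m = 11·(18q), so 11 ∣ m.

(⇐) This fails: take m = 66. Both 6 ∣ 66 and 11 ∣ 66, yet 66 is not a multiple of 198 (since 66 = 0·198 + 66), so 198 ∤ 66.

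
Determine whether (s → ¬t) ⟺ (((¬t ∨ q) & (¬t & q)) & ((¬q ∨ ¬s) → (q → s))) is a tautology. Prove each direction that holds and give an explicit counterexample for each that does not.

(←) Assume the antecedent. If t is true, the antecedent cannot hold. If t is false, s → ¬t reduces to true regardless of the other variables. Either way s → ¬t holds.

(→) This fails. Under t = F, q = F, s = F, the left side is true but the right side is false.

Only the reverse direction holds.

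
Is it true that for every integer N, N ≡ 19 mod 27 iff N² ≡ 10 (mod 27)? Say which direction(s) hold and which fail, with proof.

Not equivalent: only (⇒) holds.

Forward direction. Suppose N ≡ 19 mod 27. Write N = 27j + 19. Then (27j + 19)² = 729j² + 1026j + 361 = 27(27j² + 38j + 13) + 10, so N² ≡ 10 (mod 27).

Converse. This fails: take N = 8. Then 8² = 64 ≡ 10 (mod 27), yet 8 ≡ 8 (mod 27), not 19.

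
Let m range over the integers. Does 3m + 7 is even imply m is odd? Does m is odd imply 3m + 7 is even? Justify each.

Both implications hold.

Forward direction. Suppose 3m + 7 is even. Since 3 is odd, 3m and m have the same parity, so 3m + 7 ≡ m + 7 (mod 2). As 7 is odd, 3m + 7 is even exactly when m is odd. Thus m is odd.

Converse. Suppose m is odd; write m = 2j + 1. Then 3m + 7 = 3·(2j + 1) + 7 = 2·3j + 10, which is even.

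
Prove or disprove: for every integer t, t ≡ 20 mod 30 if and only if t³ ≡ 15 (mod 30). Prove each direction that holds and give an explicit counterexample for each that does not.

Neither direction holds.

(→) This fails: take t = 20. Then 20 ≡ 20 (mod 30), but 20³ = 8000 ≡ 20 (mod 30), not 15.

(←) This fails: take t = 15. Then 15³ = 3375 ≡ 15 (mod 30), yet 15 ≡ 15 (mod 30), not 20.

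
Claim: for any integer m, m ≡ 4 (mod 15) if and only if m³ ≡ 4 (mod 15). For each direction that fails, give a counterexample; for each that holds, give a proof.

Both directions hold; the statement is true.

Forward direction. Suppose m ≡ 4 (mod 15). Write m = 15j + 4. Then (15j + 4)³ = 3375j³ + 2700j² + 720j + 64 = 15(225j³ + 180j² + 48j + 4) + 4, so m³ ≡ 4 (mod 15).

Converse. Suppose m³ ≡ 4 (mod 15). The only residue r in {0, …, 14} with r³ ≡ 4 (mod 15) is r = 4, so m ≡ 4 (mod 15).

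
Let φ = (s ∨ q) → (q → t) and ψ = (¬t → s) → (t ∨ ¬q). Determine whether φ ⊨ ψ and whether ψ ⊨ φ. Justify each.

Forward direction. Assume the antecedent. If t is true, (¬t → s) → (t ∨ ¬q) reduces to true regardless of the other variables. If t is false, the antecedent forces (s = F, t = F, q = F) or (s = T, t = F, q = F), and (¬t → s) → (t ∨ ¬q) holds there. Either way (¬t → s) → (t ∨ ¬q) holds.

Converse. This fails. Under s = F, t = F, q = T, the left side is false but the right side is true.

Only the forward implication holds.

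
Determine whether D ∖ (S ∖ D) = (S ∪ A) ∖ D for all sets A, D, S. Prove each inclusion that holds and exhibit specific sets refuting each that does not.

Both inclusions fail.

(⊆) This inclusion fails. Take A = ∅, D = {1}, S = ∅; then 1 ∈ D ∖ (S ∖ D) but 1 ∉ (S ∪ A) ∖ D.

(⊇) This inclusion fails. Take A = {1}, D = ∅, S = ∅; then 1 ∈ (S ∪ A) ∖ D but 1 ∉ D ∖ (S ∖ D).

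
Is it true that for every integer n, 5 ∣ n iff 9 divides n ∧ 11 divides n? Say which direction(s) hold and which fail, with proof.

Neither implication holds.

(→) This fails: take n = 5. Certainly 5 ∣ 5, but 9 ∤ 5.

(←) This fails: take n = 99. Both 9 ∣ 99 and 11 ∣ 99, yet 99 is not a multiple of 5 (since 99 = 19·5 + 4), so 5 ∤ 99.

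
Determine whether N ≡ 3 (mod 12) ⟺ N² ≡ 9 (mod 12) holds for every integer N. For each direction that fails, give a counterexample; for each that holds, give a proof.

(⇒) holds; (⇐) fails.

[⇒] Suppose N ≡ 3 (mod 12). Write N = 12j + 3. Then (12j + 3)² = 144j² + 72j + 9 = 12(12j² + 6j) + 9, so N² ≡ 9 (mod 12).

[⇐] This fails: take N = 9. Then 9² = 81 ≡ 9 (mod 12), yet 9 ≡ 9 (mod 12), not 3.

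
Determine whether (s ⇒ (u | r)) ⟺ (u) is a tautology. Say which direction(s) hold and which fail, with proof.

Only the reverse direction holds.

Forward direction. This fails. Under s = F, u = F, r = F, the left side is true but the right side is false.

Converse. Assume the antecedent. If s is true, the antecedent forces (s = T, u = T, r = F) or (s = T, u = T, r = T), and s ⇒ (u | r) holds there. If s is false, s ⇒ (u | r) reduces to true regardless of the other variables. Either way s ⇒ (u | r) holds.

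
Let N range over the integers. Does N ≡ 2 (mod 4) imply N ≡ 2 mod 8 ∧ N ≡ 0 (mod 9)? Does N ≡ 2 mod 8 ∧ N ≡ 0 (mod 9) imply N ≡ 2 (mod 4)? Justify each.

Forward direction. This fails: N = 2 gives 2 ≡ 2 (mod 4) but 2 ≡ 2 (mod 9), so the conjunction on the right does not hold.

Converse. If N ≡ 2 (mod 8) and N ≡ 0 (mod 9), then by the Chinese remainder theorem N ≡ 18 (mod 72). Since 18 ≡ 2 (mod 4) and 4 ∣ 72, we get N ≡ 2 (mod 4).

Only the reverse direction holds.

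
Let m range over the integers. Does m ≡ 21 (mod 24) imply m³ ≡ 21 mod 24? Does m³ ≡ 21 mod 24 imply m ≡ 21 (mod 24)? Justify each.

(→) Suppose m ≡ 21 (mod 24). Write m = 24j + 21. Then (24j + 21)³ = 13824j³ + 36288j² + 31752j + 9261 = 24(576j³ + 1512j² + 1323j + 385) + 21, so m³ ≡ 21 (mod 24).

(←) Conversely, suppose m³ ≡ 21 (mod 24). The only residue r in {0, …, 23} with r³ ≡ 21 (mod 24) is r = 21, so m ≡ 21 (mod 24).

Equivalent; both directions hold.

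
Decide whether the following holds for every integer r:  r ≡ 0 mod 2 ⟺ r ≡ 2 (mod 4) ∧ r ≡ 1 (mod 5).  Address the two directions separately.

(⇒) This fails: r = 0 gives 0 ≡ 0 (mod 2) but 0 ≡ 0 (mod 4), so the conjunction on the right does not hold.

(⇐) Conversely, if r ≡ 2 (mod 4) and r ≡ 1 (mod 5), then by the Chinese remainder theorem r ≡ 6 (mod 20). Since 6 ≡ 0 (mod 2) and 2 ∣ 20, we get r ≡ 0 (mod 2).

The forward direction fails; the converse holds.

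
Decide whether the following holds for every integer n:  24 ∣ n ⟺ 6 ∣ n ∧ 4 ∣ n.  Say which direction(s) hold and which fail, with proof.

Only the forward implication holds.

(⟹) If 24 ∣ n, write n = 24q. Since 24 = 4·6, n = 6·(4q), so 6 ∣ n; and since 24 = 6·4, n = 4·(6q), so 4 ∣ n.

(⟸) This fails: take n = 12. Both 6 ∣ 12 and 4 ∣ 12, yet 12 is not a multiple of 24 (since 12 = 0·24 + 12), so 24 ∤ 12.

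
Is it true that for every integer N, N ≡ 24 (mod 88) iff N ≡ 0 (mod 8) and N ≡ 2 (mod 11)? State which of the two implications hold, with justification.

Both implications hold.

[⇐] If N ≡ 0 (mod 8) and N ≡ 2 (mod 11), then by the Chinese remainder theorem N ≡ 24 (mod 88). This is exactly N ≡ 24 (mod 88).

[⇒] Suppose N ≡ 24 (mod 88); write N = 88j + 24. Since 8 ∣ 88, reducing mod 8 gives N ≡ 24 ≡ 0 (mod 8); since 11 ∣ 88, reducing mod 11 gives N ≡ 24 ≡ 2 (mod 11).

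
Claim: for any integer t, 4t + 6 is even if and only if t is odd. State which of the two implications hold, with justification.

(⇒) This fails: take t = 6. Then 4t + 6 = 30, which is even, yet t = 6 is even, not odd.

(⇐) Suppose t is odd. Since 4 is even, 4t is even for every t, so 4t + 6 has the same parity as 6, which is even. Hence 4t + 6 is even.

The forward direction fails; the converse holds.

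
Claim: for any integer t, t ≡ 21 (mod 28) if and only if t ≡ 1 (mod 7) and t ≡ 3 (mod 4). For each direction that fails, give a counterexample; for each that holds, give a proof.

(⟹) This fails: t = 21 gives 21 ≡ 21 (mod 28) but 21 ≡ 0 (mod 7), so the conjunction on the right does not hold.

(⟸) This fails: t = 15 satisfies both congruences on the right (15 ≡ 1 mod 7 and 15 ≡ 3 mod 4) yet 15 ≡ 15 (mod 28), not 21.

(⇒) fails and (⇐) fails.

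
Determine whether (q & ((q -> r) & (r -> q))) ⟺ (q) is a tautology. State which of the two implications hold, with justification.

The forward direction holds; the converse fails.

[⇒] Assume the antecedent. If r is true, the antecedent forces (r = T, q = T), and q holds there. If r is false, the antecedent cannot hold. Either way q holds.

[⇐] This fails. Under r = F, q = T, the left side is false but the right side is true.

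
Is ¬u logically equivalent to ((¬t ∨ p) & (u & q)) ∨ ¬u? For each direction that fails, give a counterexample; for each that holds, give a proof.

(⇐) This fails. Under t = F, u = T, p = F, q = T, the left side is false but the right side is true.

(⇒) Assume the antecedent. If u is true, the antecedent cannot hold. If u is false, ((¬t ∨ p) & (u & q)) ∨ ¬u reduces to true regardless of the other variables. Either way ((¬t ∨ p) & (u & q)) ∨ ¬u holds.

Not equivalent: only (⇒) holds.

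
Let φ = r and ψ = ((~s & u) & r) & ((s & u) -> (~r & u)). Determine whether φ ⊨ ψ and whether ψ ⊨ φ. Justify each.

The forward direction fails; the converse holds.

(⟹) This fails. Under u = F, s = F, r = T, the left side is true but the right side is false.

(⟸) Assume the antecedent. If u is true, the antecedent forces (u = T, s = F, r = T), and r holds there. If u is false, the antecedent cannot hold. Either way r holds.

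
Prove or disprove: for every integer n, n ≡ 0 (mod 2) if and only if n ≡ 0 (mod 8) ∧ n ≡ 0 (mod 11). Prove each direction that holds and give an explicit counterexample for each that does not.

(⇒) fails; (⇐) holds.

(⟹) This fails: n = 2 gives 2 ≡ 0 (mod 2) but 2 ≡ 2 (mod 8), so the conjunction on the right does not hold.

(⟸) Conversely, if n ≡ 0 (mod 8) and n ≡ 0 (mod 11), then by the Chinese remainder theorem n ≡ 0 (mod 88). Since 0 ≡ 0 (mod 2) and 2 ∣ 88, we get n ≡ 0 (mod 2).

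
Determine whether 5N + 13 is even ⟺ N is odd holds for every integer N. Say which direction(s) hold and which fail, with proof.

Both implications hold.

(→) Suppose 5N + 13 is even. Since 5 is odd, 5N and N have the same parity, so 5N + 13 ≡ N + 13 (mod 2). As 13 is odd, 5N + 13 is even exactly when N is odd. Thus N is odd.

(←) Conversely, suppose N is odd; write N = 2j + 1. Then 5N + 13 = 5·(2j + 1) + 13 = 2·5j + 18, which is even.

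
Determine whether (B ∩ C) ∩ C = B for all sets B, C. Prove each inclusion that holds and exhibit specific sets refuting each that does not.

(⟹) Let x ∈ (B ∩ C) ∩ C. Then x ∈ B ∩ C, from which x ∈ B.

(⟸) This inclusion fails. Take B = {1}, C = ∅; then 1 ∈ B but 1 ∉ (B ∩ C) ∩ C.

(⊆) holds; (⊇) fails.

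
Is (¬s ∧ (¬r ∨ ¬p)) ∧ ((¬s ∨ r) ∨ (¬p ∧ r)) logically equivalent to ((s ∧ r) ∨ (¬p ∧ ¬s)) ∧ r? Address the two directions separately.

(⇒) This fails. Under r = F, p = F, s = F, the left side is true but the right side is false.

(⇐) This fails. Under r = T, p = F, s = T, the left side is false but the right side is true.

Neither implication holds.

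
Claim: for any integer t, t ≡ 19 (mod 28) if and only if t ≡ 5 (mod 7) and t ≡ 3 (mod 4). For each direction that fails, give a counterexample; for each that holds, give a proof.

(⟹) Suppose t ≡ 19 (mod 28); write t = 28j + 19. Since 7 ∣ 28, reducing mod 7 gives t ≡ 19 ≡ 5 (mod 7); since 4 ∣ 28, reducing mod 4 gives t ≡ 19 ≡ 3 (mod 4).

(⟸) Conversely, if t ≡ 5 (mod 7) and t ≡ 3 (mod 4), then by the Chinese remainder theorem t ≡ 19 (mod 28). This is exactly t ≡ 19 (mod 28).

Both implications hold.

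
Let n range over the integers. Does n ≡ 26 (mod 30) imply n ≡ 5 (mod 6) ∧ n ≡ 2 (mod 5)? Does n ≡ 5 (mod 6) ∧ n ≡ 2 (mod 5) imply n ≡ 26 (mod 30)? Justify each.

(⇒) This fails: n = 26 gives 26 ≡ 26 (mod 30) but 26 ≡ 2 (mod 6), so the conjunction on the right does not hold.

(⇐) This fails: n = 17 satisfies both congruences on the right (17 ≡ 5 mod 6 and 17 ≡ 2 mod 5) yet 17 ≡ 17 (mod 30), not 26.

(⇒) fails and (⇐) fails.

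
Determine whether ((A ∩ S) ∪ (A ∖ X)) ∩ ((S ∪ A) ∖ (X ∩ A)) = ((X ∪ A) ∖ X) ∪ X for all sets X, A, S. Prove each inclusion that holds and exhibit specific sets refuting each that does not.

(⟸) This inclusion fails. Take X = {1}, A = ∅, S = ∅; then 1 ∈ ((X ∪ A) ∖ X) ∪ X but 1 ∉ ((A ∩ S) ∪ (A ∖ X)) ∩ ((S ∪ A) ∖ (X ∩ A)).

(⟹) Let x ∈ ((A ∩ S) ∪ (A ∖ X)) ∩ ((S ∪ A) ∖ (X ∩ A)). Then either x ∈ A and x ∉ X, S; or x ∈ A ∩ S and x ∉ X. In each case x ∈ ((X ∪ A) ∖ X) ∪ X, so ((A ∩ S) ∪ (A ∖ X)) ∩ ((S ∪ A) ∖ (X ∩ A)) ⊆ ((X ∪ A) ∖ X) ∪ X.

Only the forward inclusion holds.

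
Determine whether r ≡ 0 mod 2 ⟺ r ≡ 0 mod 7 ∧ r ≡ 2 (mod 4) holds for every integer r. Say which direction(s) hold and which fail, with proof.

Only the reverse direction holds.

Forward direction. This fails: r = 0 gives 0 ≡ 0 (mod 2) but 0 ≡ 0 (mod 4), so the conjunction on the right does not hold.

Converse. If r ≡ 0 (mod 7) and r ≡ 2 (mod 4), then by the Chinese remainder theorem r ≡ 14 (mod 28). Since 14 ≡ 0 (mod 2) and 2 ∣ 28, we get r ≡ 0 (mod 2).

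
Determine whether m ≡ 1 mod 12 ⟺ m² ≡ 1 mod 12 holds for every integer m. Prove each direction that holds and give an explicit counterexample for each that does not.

The forward direction holds; the converse fails.

[⇒] Suppose m ≡ 1 mod 12. Write m = 12j + 1. Then (12j + 1)² = 144j² + 24j + 1 = 12(12j² + 2j) + 1, so m² ≡ 1 (mod 12).

[⇐] This fails: take m = 5. Then 5² = 25 ≡ 1 (mod 12), yet 5 ≡ 5 (mod 12), not 1.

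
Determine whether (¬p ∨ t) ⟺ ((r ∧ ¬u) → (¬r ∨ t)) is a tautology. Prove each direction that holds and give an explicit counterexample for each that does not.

[⇒] This fails. Under r = T, p = F, u = F, t = F, the left side is true but the right side is false.

[⇐] This fails. Under r = F, p = T, u = F, t = F, the left side is false but the right side is true.

Neither implication holds.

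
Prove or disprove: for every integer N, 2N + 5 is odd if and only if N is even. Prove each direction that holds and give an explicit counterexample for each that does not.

[⇒] This fails: take N = 7. Then 2N + 5 = 19, which is odd, yet N = 7 is odd, not even.

[⇐] Suppose N is even. Since 2 is even, 2N is even for every N, so 2N + 5 has the same parity as 5, which is odd. Hence 2N + 5 is odd.

(⇒) fails; (⇐) holds.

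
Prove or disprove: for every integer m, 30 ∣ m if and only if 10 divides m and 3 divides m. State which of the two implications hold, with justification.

[⇒] If 30 ∣ m, write m = 30q. Since 30 = 3·10, m = 10·(3q), so 10 ∣ m; and since 30 = 10·3, m = 3·(10q), so 3 ∣ m.

[⇐] Suppose 10 ∣ m and 3 ∣ m. Any common multiple of 10 and 3 is a multiple of their lcm; here gcd(10, 3) = 1, so lcm(10, 3) = 10·3 = 30, so 30 ∣ m.

Both implications hold.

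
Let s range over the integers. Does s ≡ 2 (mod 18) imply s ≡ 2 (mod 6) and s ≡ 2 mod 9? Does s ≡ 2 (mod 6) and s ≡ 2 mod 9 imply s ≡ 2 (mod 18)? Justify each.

The biconditional holds.

(⇒) Suppose s ≡ 2 (mod 18); write s = 18j + 2. Since 6 ∣ 18, reducing mod 6 gives s ≡ 2 (mod 6); since 9 ∣ 18, reducing mod 9 gives s ≡ 2 (mod 9).

(⇐) Conversely, if s ≡ 2 (mod 6) and s ≡ 2 (mod 9), then by the Chinese remainder theorem s ≡ 2 (mod 18). This is exactly s ≡ 2 (mod 18).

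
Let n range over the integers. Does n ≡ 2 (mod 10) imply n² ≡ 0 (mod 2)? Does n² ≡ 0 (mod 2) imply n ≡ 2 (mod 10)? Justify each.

Forward direction. Suppose n ≡ 2 (mod 10). Then n² ≡ 2² = 4 (mod 10), and since 2 ∣ 10, also n² ≡ 0 (mod 2).

Converse. This fails: take n = 0. Then 0² = 0 ≡ 0 (mod 2), yet 0 ≡ 0 (mod 10), not 2.

The forward direction holds; the converse fails.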